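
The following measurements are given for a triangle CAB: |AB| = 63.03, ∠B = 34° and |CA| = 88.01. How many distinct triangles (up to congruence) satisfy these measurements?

1

|AB|·sin B = 63.03·sin(34°) ≈ 35.25.
Since |CA| ≥ |AB|, exactly one triangle exists.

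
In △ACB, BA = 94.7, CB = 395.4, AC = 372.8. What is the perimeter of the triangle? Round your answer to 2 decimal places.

Perimeter = 395.4 + 94.7 + 372.8 = 862.9.

862.90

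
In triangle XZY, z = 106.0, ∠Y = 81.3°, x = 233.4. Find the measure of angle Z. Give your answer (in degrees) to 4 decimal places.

25.7362

By the law of cosines, y² = x² + z² − 2·x·z·cos Y = 58227, so y ≈ 241.3.
Law of cosines again: cos Z = (y² + x² − z²)/(2·y·x) ≈ 0.90080, so ∠Z ≈ 25.74°.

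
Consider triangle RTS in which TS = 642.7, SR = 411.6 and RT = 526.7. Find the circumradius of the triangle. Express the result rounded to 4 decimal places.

By the law of cosines, cos R = (SR² + RT² − TS²) / (2·SR·RT) ≈ 0.07787, so ∠R ≈ 85.53°.
Circumradius = TS/(2 sin R) ≈ 322.33.

322.3288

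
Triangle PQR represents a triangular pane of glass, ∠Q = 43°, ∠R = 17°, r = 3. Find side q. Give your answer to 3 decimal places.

The third angle is ∠P = 180° − ∠Q − ∠R = 120.00°.
Law of sines: q = r·sin Q/sin R ≈ 6.9979.

6.998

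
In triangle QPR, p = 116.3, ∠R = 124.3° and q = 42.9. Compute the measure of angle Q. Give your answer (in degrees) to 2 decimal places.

14.16

By the law of cosines, r² = q² + p² − 2·q·p·cos R = 20989, so r ≈ 144.88.
Law of cosines again: cos Q = (p² + r² − q²)/(2·p·r) ≈ 0.96962, so ∠Q ≈ 14.16°.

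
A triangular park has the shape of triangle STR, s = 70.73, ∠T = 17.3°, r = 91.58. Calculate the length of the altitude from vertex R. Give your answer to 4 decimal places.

By the law of cosines, t² = r² + s² − 2·r·s·cos T = 1020.8, so t ≈ 31.95.
Area = ½·r·s·sin T ≈ 963.12.
The altitude from R has length 2·area/r ≈ 21.033.

h_R ≈ 21.0333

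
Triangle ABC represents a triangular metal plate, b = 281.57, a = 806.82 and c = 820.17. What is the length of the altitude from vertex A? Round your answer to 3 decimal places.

Semiperimeter s = (806.82 + 281.57 + 820.17)/2 = 954.28.
Heron's formula: area = √(954.28·147.46·672.71·134.11) ≈ 1.1267e+05.
The altitude from A has length 2·area/a ≈ 279.3.

h_A ≈ 279.301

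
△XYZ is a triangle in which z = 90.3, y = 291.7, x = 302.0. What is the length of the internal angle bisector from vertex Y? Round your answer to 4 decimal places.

110.4221

By the law of cosines, cos Y = (z² + x² − y²) / (2·z·x) ≈ 0.26162, so ∠Y ≈ 1.306 rad.
The bisector from Y has length 2·z·x·cos(∠Y/2)/(z+x) ≈ 110.42.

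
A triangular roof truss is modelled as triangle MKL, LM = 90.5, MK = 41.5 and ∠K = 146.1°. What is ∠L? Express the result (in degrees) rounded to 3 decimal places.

∠L ≈ 14.819°

Law of sines: sin L = MK·sin K/LM ≈ 0.25576.
Since LM ≥ MK, only the acute value applies: ∠L ≈ 14.82°.
Then ∠M = 180° − ∠K − ∠L ≈ 19.08°.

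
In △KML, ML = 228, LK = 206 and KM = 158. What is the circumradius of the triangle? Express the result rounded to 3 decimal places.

By the law of cosines, cos K = (LK² + KM² − ML²) / (2·LK·KM) ≈ 0.23682, so ∠K ≈ 76.30°.
Circumradius = ML/(2 sin K) ≈ 117.34.

R ≈ 117.338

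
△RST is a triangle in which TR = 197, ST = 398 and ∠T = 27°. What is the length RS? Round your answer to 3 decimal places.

239.776

By the law of cosines, RS² = ST² + TR² − 2·ST·TR·cos T = 57492, so RS ≈ 239.78.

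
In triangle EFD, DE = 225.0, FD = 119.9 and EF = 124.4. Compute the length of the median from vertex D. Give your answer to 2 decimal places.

169.21

Median from D: ½√(2·FD² + 2·DE² − EF²) ≈ 169.21.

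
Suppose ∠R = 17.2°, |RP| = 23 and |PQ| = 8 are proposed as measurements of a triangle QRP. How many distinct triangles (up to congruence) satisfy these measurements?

2

|RP|·sin R = 23·sin(17.2°) ≈ 6.801.
Since |RP| sin R < |PQ| < |RP| (6.801 < 8 < 23), two triangles exist.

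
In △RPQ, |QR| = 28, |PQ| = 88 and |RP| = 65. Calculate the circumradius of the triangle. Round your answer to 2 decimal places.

66.68

By the law of cosines, cos R = (|QR|² + |RP|² − |PQ|²) / (2·|QR|·|RP|) ≈ -0.75137, so ∠R ≈ 138.71°.
Circumradius = |PQ|/(2 sin R) ≈ 66.679.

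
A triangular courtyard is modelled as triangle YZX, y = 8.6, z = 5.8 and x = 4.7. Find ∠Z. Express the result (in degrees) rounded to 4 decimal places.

By the law of cosines, cos Z = (x² + y² − z²) / (2·x·y) ≈ 0.77202, so ∠Z ≈ 39.46°.

39.4645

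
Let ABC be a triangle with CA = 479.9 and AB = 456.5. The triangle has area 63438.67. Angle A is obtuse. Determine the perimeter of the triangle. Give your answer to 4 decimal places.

perimeter ≈ 1828.5231

From area = ½·CA·AB·sin A, we get sin A = 2·area/(CA·AB) ≈ 0.57915.
Taking the obtuse solution, ∠A ≈ 144.61°.
Law of cosines then gives BC ≈ 892.12.
Perimeter = 892.12 + 479.9 + 456.5 = 1828.5.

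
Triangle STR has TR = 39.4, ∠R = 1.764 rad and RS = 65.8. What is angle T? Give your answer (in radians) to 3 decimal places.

∠T ≈ 0.893 rad

By the law of cosines, ST² = TR² + RS² − 2·TR·RS·cos R = 6877.5, so ST ≈ 82.931.
Law of cosines again: cos T = (ST² + TR² − RS²)/(2·ST·TR) ≈ 0.62744, so ∠T ≈ 0.893 rad.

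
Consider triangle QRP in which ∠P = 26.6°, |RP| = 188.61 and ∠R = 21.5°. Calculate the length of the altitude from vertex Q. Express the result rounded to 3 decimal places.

h_Q ≈ 41.584

The third angle is ∠Q = 180° − ∠R − ∠P = 131.90°.
Law of sines: |PQ| = |RP|·sin R/sin Q ≈ 92.872.
Law of sines: |QR| = |RP|·sin P/sin Q ≈ 113.46.
Area = ½·|RP|·|PQ|·sin P ≈ 3921.6.
The altitude from Q has length 2·area/|RP| ≈ 41.584.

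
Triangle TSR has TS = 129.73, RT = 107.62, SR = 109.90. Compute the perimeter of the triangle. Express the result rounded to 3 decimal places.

perimeter ≈ 347.250

Perimeter = 109.9 + 107.62 + 129.73 = 347.25.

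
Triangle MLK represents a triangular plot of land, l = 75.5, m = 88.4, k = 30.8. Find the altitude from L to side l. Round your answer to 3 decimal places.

Semiperimeter s = (88.4 + 75.5 + 30.8)/2 = 97.35.
Heron's formula: area = √(97.35·8.95·21.85·66.55) ≈ 1125.6.
The altitude from L has length 2·area/l ≈ 29.817.

h_L ≈ 29.817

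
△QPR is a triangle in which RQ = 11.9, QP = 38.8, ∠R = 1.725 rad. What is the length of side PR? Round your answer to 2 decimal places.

Law of sines: sin P = RQ·sin R/QP ≈ 0.30306.
Since QP ≥ RQ, only the acute value applies: ∠P ≈ 0.308 rad.
Then ∠Q = π − ∠R − ∠P ≈ 1.109 rad.
Law of sines gives PR = QP·sin Q/sin R ≈ 35.148.

35.15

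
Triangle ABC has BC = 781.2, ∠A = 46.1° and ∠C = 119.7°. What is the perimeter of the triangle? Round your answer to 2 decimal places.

perimeter ≈ 1988.90

The third angle is ∠B = 180° − ∠C − ∠A = 14.20°.
Law of sines: CA = BC·sin B/sin A ≈ 265.95.
Law of sines: AB = BC·sin C/sin A ≈ 941.74.
Semiperimeter s = (781.2+265.95+941.74)/2 = 994.45.
Perimeter = 781.2 + 265.95 + 941.74 = 1988.9.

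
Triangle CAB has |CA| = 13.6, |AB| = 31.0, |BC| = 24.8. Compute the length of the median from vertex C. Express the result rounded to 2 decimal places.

12.64

Median from C: ½√(2·|BC|² + 2·|CA|² − |AB|²) ≈ 12.639.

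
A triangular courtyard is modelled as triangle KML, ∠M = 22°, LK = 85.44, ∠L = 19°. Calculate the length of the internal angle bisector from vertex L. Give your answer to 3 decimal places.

107.280

The third angle is ∠K = 180° − ∠M − ∠L = 139.00°.
Law of sines: ML = LK·sin K/sin M ≈ 149.63.
Law of sines: KM = LK·sin L/sin M ≈ 74.255.
The bisector from L has length 2·ML·LK·cos(∠L/2)/(ML+LK) ≈ 107.28.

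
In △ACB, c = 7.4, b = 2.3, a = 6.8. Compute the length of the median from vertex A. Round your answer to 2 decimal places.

Median from A: ½√(2·c² + 2·b² − a²) ≈ 4.2971.

m_A ≈ 4.30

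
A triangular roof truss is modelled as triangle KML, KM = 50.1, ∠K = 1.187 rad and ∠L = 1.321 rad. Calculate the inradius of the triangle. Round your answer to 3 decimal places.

11.053

The third angle is ∠M = π − ∠L − ∠K = 0.634 rad.
Law of sines: ML = KM·sin K/sin L ≈ 47.943.
Law of sines: LK = KM·sin M/sin L ≈ 30.611.
Area = ½·KM·ML·sin M ≈ 711.03.
Semiperimeter s = (47.943+30.611+50.1)/2 = 64.327.
Inradius = area/s = 711.03/64.327 ≈ 11.053.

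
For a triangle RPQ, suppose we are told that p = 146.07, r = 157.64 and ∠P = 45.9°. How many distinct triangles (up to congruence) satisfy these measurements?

r·sin P = 157.64·sin(45.9°) ≈ 113.2.
Since r sin P < p < r (113.2 < 146.07 < 157.64), two triangles exist.

2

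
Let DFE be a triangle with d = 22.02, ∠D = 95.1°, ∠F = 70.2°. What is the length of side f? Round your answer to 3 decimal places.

20.801

The third angle is ∠E = 180° − ∠D − ∠F = 14.70°.
Law of sines: f = d·sin F/sin D ≈ 20.801.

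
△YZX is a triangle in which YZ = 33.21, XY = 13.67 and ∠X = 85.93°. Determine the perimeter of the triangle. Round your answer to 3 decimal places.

Law of sines: sin Z = XY·sin X/YZ ≈ 0.41058.
Since YZ ≥ XY, only the acute value applies: ∠Z ≈ 24.24°.
Then ∠Y = 180° − ∠X − ∠Z ≈ 69.83°.
Law of sines gives ZX = YZ·sin Y/sin X ≈ 31.252.
Semiperimeter s = (31.252+13.67+33.21)/2 = 39.066.
Perimeter = 31.252 + 13.67 + 33.21 = 78.132.

78.132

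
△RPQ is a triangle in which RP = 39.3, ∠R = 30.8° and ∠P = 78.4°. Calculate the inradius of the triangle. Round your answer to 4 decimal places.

The third angle is ∠Q = 180° − ∠R − ∠P = 70.80°.
Law of sines: PQ = RP·sin R/sin Q ≈ 21.309.
Law of sines: QR = RP·sin P/sin Q ≈ 40.765.
Area = ½·RP·PQ·sin P ≈ 410.16.
Semiperimeter s = (21.309+40.765+39.3)/2 = 50.687.
Inradius = area/s = 410.16/50.687 ≈ 8.0921.

8.0921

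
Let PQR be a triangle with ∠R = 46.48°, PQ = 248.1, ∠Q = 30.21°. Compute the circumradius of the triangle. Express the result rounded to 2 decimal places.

The third angle is ∠P = 180° − ∠Q − ∠R = 103.31°.
Law of sines: QR = PQ·sin P/sin R ≈ 332.95.
Law of sines: RP = PQ·sin Q/sin R ≈ 172.16.
Circumradius = PQ/(2 sin R) ≈ 171.07.

171.07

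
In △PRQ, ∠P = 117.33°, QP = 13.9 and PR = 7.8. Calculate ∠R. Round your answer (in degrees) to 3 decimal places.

By the law of cosines, RQ² = QP² + PR² − 2·QP·PR·cos P = 353.6, so RQ ≈ 18.804.
Law of cosines again: cos R = (PR² + RQ² − QP²)/(2·PR·RQ) ≈ 0.75417, so ∠R ≈ 41.05°.

∠R ≈ 41.047°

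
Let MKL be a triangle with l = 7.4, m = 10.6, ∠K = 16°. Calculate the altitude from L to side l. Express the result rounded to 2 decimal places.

h_L ≈ 2.92

By the law of cosines, k² = l² + m² − 2·l·m·cos K = 16.317, so k ≈ 4.0395.
Area = ½·l·m·sin K ≈ 10.81.
The altitude from L has length 2·area/l ≈ 2.9218.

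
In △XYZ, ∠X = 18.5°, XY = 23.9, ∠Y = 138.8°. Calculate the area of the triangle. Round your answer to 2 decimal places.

The third angle is ∠Z = 180° − ∠X − ∠Y = 22.70°.
Law of sines: YZ = XY·sin X/sin Z ≈ 19.651.
Law of sines: ZX = XY·sin Y/sin Z ≈ 40.794.
Area = ½·XY·YZ·sin Y ≈ 154.68.

area ≈ 154.68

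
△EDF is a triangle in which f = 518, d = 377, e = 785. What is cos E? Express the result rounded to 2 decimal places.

-0.53

By the law of cosines, cos E = (d² + f² − e²) / (2·d·f) ≈ -0.52685, so ∠E ≈ 121.79°.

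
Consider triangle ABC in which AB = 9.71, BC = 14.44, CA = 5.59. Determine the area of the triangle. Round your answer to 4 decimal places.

17.4980

Semiperimeter s = (14.44 + 5.59 + 9.71)/2 = 14.87.
Heron's formula: area = √(14.87·0.43·9.28·5.16) ≈ 17.498.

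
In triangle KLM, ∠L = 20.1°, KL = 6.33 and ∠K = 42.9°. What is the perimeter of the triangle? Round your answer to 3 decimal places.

perimeter ≈ 13.608

The third angle is ∠M = 180° − ∠K − ∠L = 117.00°.
Law of sines: LM = KL·sin K/sin M ≈ 4.8361.
Law of sines: MK = KL·sin L/sin M ≈ 2.4415.
Semiperimeter s = (4.8361+2.4415+6.33)/2 = 6.8038.
Perimeter = 4.8361 + 2.4415 + 6.33 = 13.608.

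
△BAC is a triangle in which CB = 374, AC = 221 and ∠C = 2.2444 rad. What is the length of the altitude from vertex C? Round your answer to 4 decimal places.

h_C ≈ 119.5821

By the law of cosines, BA² = AC² + CB² − 2·AC·CB·cos C = 2.9184e+05, so BA ≈ 540.22.
Area = ½·AC·CB·sin C ≈ 32300.
The altitude from C has length 2·area/BA ≈ 119.58.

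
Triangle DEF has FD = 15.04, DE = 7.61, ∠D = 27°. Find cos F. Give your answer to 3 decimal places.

By the law of cosines, EF² = FD² + DE² − 2·FD·DE·cos D = 80.154, so EF ≈ 8.9529.
Law of cosines again: cos F = (EF² + FD² − DE²)/(2·EF·FD) ≈ 0.92254, so ∠F ≈ 22.70°.

cos F ≈ 0.923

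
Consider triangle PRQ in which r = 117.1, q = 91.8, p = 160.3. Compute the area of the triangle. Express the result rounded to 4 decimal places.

Semiperimeter s = (160.3 + 117.1 + 91.8)/2 = 184.6.
Heron's formula: area = √(184.6·24.3·67.5·92.8) ≈ 5300.8.

area ≈ 5300.8420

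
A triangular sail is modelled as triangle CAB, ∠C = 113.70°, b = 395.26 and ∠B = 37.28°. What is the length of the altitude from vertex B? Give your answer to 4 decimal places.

h_B ≈ 289.8663

The third angle is ∠A = 180° − ∠B − ∠C = 29.02°.
Law of sines: c = b·sin C/sin B ≈ 597.52.
Law of sines: a = b·sin A/sin B ≈ 316.56.
Area = ½·b·c·sin A ≈ 57286.
The altitude from B has length 2·area/b ≈ 289.87.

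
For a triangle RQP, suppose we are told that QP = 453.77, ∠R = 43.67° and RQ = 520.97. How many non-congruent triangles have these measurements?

2

RQ·sin R = 520.97·sin(43.67°) ≈ 359.7.
Since RQ sin R < QP < RQ (359.7 < 453.77 < 520.97), two triangles exist.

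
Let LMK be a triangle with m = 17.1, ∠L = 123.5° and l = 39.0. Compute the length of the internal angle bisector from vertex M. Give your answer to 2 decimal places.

Law of sines: sin M = m·sin L/l ≈ 0.36563.
Since l ≥ m, only the acute value applies: ∠M ≈ 21.45°.
Then ∠K = 180° − ∠L − ∠M ≈ 35.05°.
Law of sines gives k = l·sin K/sin L ≈ 26.862.
The bisector from M has length 2·k·l·cos(∠M/2)/(k+l) ≈ 31.257.

t_M ≈ 31.26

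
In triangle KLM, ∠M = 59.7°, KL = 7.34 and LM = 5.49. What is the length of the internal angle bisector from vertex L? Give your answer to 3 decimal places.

Law of sines: sin K = LM·sin M/KL ≈ 0.64578.
Since KL ≥ LM, only the acute value applies: ∠K ≈ 40.22°.
Then ∠L = 180° − ∠M − ∠K ≈ 80.08°.
Law of sines gives MK = KL·sin L/sin M ≈ 8.3741.
The bisector from L has length 2·KL·LM·cos(∠L/2)/(KL+LM) ≈ 4.8093.

t_L ≈ 4.809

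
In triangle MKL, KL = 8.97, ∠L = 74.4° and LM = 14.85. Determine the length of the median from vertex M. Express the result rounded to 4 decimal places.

By the law of cosines, MK² = KL² + LM² − 2·KL·LM·cos L = 229.34, so MK ≈ 15.144.
Median from M: ½√(2·LM² + 2·MK² − KL²) ≈ 14.311.

14.3114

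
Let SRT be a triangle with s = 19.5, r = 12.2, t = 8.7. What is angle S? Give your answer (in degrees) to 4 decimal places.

By the law of cosines, cos S = (r² + t² − s²) / (2·r·t) ≈ -0.73356, so ∠S ≈ 137.19°.

137.1856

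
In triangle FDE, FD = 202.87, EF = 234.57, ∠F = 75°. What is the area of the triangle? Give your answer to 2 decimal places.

22982.86

Area = ½·EF·FD·sin F ≈ 22983.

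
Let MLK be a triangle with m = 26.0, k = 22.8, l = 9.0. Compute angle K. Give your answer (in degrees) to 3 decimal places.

∠K ≈ 59.552°

By the law of cosines, cos K = (m² + l² − k²) / (2·m·l) ≈ 0.50675, so ∠K ≈ 59.55°.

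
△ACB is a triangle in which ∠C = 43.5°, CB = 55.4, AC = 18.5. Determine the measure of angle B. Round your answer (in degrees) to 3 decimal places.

∠B ≈ 16.875°

By the law of cosines, BA² = AC² + CB² − 2·AC·CB·cos C = 1924.5, so BA ≈ 43.87.
Law of cosines again: cos B = (CB² + BA² − AC²)/(2·CB·BA) ≈ 0.95694, so ∠B ≈ 16.87°.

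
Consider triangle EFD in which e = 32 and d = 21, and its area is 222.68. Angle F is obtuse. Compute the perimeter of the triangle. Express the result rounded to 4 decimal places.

From area = ½·d·e·sin F, we get sin F = 2·area/(d·e) ≈ 0.66274.
Taking the obtuse solution, ∠F ≈ 138.49°.
Law of cosines then gives f ≈ 49.714.
Perimeter = 32 + 49.714 + 21 = 102.71.

102.7137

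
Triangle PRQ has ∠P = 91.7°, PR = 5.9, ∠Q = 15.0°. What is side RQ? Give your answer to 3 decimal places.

22.786

The third angle is ∠R = 180° − ∠Q − ∠P = 73.30°.
Law of sines: RQ = PR·sin P/sin Q ≈ 22.786.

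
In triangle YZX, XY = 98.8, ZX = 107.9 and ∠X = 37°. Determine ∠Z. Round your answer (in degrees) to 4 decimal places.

By the law of cosines, YZ² = ZX² + XY² − 2·ZX·XY·cos X = 4376.1, so YZ ≈ 66.152.
Law of cosines again: cos Z = (YZ² + ZX² − XY²)/(2·YZ·ZX) ≈ 0.43830, so ∠Z ≈ 64.00°.

∠Z ≈ 64.0042°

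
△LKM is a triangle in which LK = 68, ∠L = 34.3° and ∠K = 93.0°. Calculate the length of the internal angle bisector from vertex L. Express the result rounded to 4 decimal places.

The third angle is ∠M = 180° − ∠L − ∠K = 52.70°.
Law of sines: KM = LK·sin L/sin M ≈ 48.172.
Law of sines: ML = LK·sin K/sin M ≈ 85.367.
The bisector from L has length 2·ML·LK·cos(∠L/2)/(ML+LK) ≈ 72.334.

t_L ≈ 72.3341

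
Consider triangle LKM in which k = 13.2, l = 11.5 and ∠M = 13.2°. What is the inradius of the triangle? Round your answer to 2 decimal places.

1.24

By the law of cosines, m² = l² + k² − 2·l·k·cos M = 10.911, so m ≈ 3.3032.
Area = ½·l·k·sin M ≈ 17.332.
Semiperimeter s = (11.5+13.2+3.3032)/2 = 14.002.
Inradius = area/s = 17.332/14.002 ≈ 1.2378.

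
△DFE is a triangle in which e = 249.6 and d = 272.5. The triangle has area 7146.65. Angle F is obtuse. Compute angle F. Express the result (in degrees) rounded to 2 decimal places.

From area = ½·e·d·sin F, we get sin F = 2·area/(e·d) ≈ 0.21015.
Taking the obtuse solution, ∠F ≈ 167.87°.

167.87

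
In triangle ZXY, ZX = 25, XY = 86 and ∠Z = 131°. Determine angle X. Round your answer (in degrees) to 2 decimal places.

36.33

Law of sines: sin Y = ZX·sin Z/XY ≈ 0.21939.
Since XY ≥ ZX, only the acute value applies: ∠Y ≈ 12.67°.
Then ∠X = 180° − ∠Z − ∠Y ≈ 36.33°.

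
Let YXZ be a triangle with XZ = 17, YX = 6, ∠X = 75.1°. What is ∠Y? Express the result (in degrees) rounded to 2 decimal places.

By the law of cosines, ZY² = YX² + XZ² − 2·YX·XZ·cos X = 272.54, so ZY ≈ 16.509.
Law of cosines again: cos Y = (ZY² + YX² − XZ²)/(2·ZY·YX) ≈ 0.09866, so ∠Y ≈ 84.34°.

∠Y ≈ 84.34°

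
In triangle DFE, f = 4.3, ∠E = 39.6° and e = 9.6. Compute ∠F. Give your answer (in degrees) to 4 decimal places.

∠F ≈ 16.5895°

Law of sines: sin F = f·sin E/e ≈ 0.28551.
Since e ≥ f, only the acute value applies: ∠F ≈ 16.59°.
Then ∠D = 180° − ∠E − ∠F ≈ 123.81°.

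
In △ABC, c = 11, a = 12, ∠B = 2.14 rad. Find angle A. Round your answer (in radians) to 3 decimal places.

By the law of cosines, b² = c² + a² − 2·c·a·cos B = 407.29, so b ≈ 20.181.
Law of cosines again: cos A = (b² + c² − a²)/(2·b·c) ≈ 0.86553, so ∠A ≈ 0.525 rad.

0.525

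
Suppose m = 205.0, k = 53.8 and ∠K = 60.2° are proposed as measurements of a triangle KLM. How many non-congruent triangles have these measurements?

0

m·sin K = 205.0·sin(60.2°) ≈ 177.9.
Since k = 53.8 < 177.9 = m sin K, no triangle exists.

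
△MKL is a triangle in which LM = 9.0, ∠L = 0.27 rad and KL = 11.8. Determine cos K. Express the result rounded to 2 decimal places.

0.79

By the law of cosines, MK² = KL² + LM² − 2·KL·LM·cos L = 15.535, so MK ≈ 3.9415.
Law of cosines again: cos K = (MK² + KL² − LM²)/(2·MK·KL) ≈ 0.79312, so ∠K ≈ 0.655 rad.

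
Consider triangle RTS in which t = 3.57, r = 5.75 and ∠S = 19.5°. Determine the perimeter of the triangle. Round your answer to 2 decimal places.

11.99

By the law of cosines, s² = r² + t² − 2·r·t·cos S = 7.1073, so s ≈ 2.6659.
Semiperimeter p = (5.75+3.57+2.6659)/2 = 5.993.
Perimeter = 5.75 + 3.57 + 2.6659 = 11.986.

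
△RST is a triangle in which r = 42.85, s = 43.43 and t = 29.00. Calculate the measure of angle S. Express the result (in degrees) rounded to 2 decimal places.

By the law of cosines, cos S = (t² + r² − s²) / (2·t·r) ≈ 0.31825, so ∠S ≈ 71.44°.

∠S ≈ 71.44°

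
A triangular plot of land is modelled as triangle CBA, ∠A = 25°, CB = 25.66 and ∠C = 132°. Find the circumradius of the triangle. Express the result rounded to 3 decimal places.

R ≈ 30.358

The third angle is ∠B = 180° − ∠A − ∠C = 23.00°.
Law of sines: BA = CB·sin C/sin A ≈ 45.121.
Law of sines: AC = CB·sin B/sin A ≈ 23.724.
Circumradius = CB/(2 sin A) ≈ 30.358.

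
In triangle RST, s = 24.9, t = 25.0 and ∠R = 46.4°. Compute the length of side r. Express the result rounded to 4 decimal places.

19.6579

By the law of cosines, r² = s² + t² − 2·s·t·cos R = 386.43, so r ≈ 19.658.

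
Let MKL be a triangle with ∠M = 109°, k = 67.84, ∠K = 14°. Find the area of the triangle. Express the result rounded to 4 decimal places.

area ≈ 7542.7198

The third angle is ∠L = 180° − ∠M − ∠K = 57.00°.
Law of sines: m = k·sin M/sin K ≈ 265.14.
Law of sines: l = k·sin L/sin K ≈ 235.18.
Area = ½·k·m·sin L ≈ 7542.7.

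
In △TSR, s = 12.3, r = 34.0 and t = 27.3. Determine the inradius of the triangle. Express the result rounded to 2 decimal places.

Semiperimeter p = (27.3 + 12.3 + 34)/2 = 36.8.
Heron's formula: area = √(36.8·9.5·24.5·2.8) ≈ 154.86.
Inradius = area/p = 154.86/36.8 ≈ 4.2082.

4.21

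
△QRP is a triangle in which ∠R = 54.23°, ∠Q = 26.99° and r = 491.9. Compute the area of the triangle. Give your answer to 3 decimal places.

66878.025

The third angle is ∠P = 180° − ∠Q − ∠R = 98.78°.
Law of sines: q = r·sin Q/sin R ≈ 275.14.
Law of sines: p = r·sin P/sin R ≈ 599.15.
Area = ½·r·q·sin P ≈ 66878.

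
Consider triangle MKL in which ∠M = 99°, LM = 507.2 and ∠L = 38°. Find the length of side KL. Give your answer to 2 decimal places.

734.54

The third angle is ∠K = 180° − ∠L − ∠M = 43.00°.
Law of sines: KL = LM·sin M/sin K ≈ 734.54.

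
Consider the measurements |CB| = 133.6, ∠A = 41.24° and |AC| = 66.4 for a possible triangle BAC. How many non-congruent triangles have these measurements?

1

|AC|·sin A = 66.4·sin(41.24°) ≈ 43.77.
Since |CB| ≥ |AC|, exactly one triangle exists.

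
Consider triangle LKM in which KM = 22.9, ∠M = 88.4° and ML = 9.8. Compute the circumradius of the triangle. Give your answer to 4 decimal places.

By the law of cosines, LK² = KM² + ML² − 2·KM·ML·cos M = 607.92, so LK ≈ 24.656.
Area = ½·KM·ML·sin M ≈ 112.17.
Circumradius = LK/(2 sin M) ≈ 12.333.

R ≈ 12.3328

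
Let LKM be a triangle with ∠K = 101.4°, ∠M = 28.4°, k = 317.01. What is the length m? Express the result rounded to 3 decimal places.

153.812

The third angle is ∠L = 180° − ∠K − ∠M = 50.20°.
Law of sines: m = k·sin M/sin K ≈ 153.81.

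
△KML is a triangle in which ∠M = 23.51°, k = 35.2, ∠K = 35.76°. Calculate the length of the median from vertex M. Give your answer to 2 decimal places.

42.61

The third angle is ∠L = 180° − ∠K − ∠M = 120.73°.
Law of sines: m = k·sin M/sin K ≈ 24.028.
Law of sines: l = k·sin L/sin K ≈ 51.776.
Median from M: ½√(2·l² + 2·k² − m²) ≈ 42.609.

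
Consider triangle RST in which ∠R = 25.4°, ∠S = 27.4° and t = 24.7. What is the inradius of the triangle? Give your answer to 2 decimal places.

The third angle is ∠T = 180° − ∠R − ∠S = 127.20°.
Law of sines: r = t·sin R/sin T ≈ 13.301.
Law of sines: s = t·sin S/sin T ≈ 14.271.
Area = ½·t·r·sin S ≈ 75.596.
Semiperimeter p = (13.301+14.271+24.7)/2 = 26.136.
Inradius = area/p = 75.596/26.136 ≈ 2.8924.

2.89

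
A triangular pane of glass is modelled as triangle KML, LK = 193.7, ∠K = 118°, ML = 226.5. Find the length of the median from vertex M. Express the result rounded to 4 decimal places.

133.8952

Law of sines: sin M = LK·sin K/ML ≈ 0.75509.
Since ML ≥ LK, only the acute value applies: ∠M ≈ 49.03°.
Then ∠L = 180° − ∠K − ∠M ≈ 12.97°.
Law of sines gives KM = ML·sin L/sin K ≈ 57.563.
Median from M: ½√(2·KM² + 2·ML² − LK²) ≈ 133.9.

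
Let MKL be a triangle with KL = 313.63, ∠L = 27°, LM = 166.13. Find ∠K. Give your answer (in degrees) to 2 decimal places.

∠K ≈ 24.49°

By the law of cosines, MK² = KL² + LM² − 2·KL·LM·cos L = 33114, so MK ≈ 181.97.
Law of cosines again: cos K = (MK² + KL² − LM²)/(2·MK·KL) ≈ 0.91007, so ∠K ≈ 24.49°.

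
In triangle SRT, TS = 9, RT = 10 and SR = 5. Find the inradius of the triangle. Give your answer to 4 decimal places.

1.8708

Semiperimeter s = (10 + 9 + 5)/2 = 12.
Heron's formula: area = √(12·2·3·7) ≈ 22.45.
Inradius = area/s = 22.45/12 ≈ 1.8708.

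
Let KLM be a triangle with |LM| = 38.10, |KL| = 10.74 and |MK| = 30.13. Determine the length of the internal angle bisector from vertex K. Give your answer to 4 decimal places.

6.5098

By the law of cosines, cos K = (|MK|² + |KL|² − |LM|²) / (2·|MK|·|KL|) ≈ -0.66201, so ∠K ≈ 131.45°.
The bisector from K has length 2·|MK|·|KL|·cos(∠K/2)/(|MK|+|KL|) ≈ 6.5098.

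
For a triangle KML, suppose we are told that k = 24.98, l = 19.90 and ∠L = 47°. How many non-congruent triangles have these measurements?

k·sin L = 24.98·sin(47°) ≈ 18.27.
Since k sin L < l < k (18.27 < 19.90 < 24.98), two triangles exist.

2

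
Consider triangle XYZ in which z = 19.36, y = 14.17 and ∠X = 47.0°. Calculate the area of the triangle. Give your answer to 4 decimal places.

area ≈ 100.3166

Area = ½·y·z·sin X ≈ 100.32.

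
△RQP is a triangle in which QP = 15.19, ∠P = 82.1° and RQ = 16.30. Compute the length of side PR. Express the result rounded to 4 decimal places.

Law of sines: sin R = QP·sin P/RQ ≈ 0.92306.
Since RQ ≥ QP, only the acute value applies: ∠R ≈ 67.38°.
Then ∠Q = 180° − ∠P − ∠R ≈ 30.52°.
Law of sines gives PR = RQ·sin Q/sin P ≈ 8.3578.

8.3578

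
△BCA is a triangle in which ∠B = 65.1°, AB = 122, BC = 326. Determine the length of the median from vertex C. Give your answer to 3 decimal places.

305.371

By the law of cosines, CA² = AB² + BC² − 2·AB·BC·cos B = 87669, so CA ≈ 296.09.
Median from C: ½√(2·BC² + 2·CA² − AB²) ≈ 305.37.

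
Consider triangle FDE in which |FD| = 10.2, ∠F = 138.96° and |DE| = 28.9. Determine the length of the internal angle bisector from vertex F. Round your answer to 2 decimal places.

Law of sines: sin E = |FD|·sin F/|DE| ≈ 0.23174.
Since |DE| ≥ |FD|, only the acute value applies: ∠E ≈ 13.40°.
Then ∠D = 180° − ∠F − ∠E ≈ 27.64°.
Law of sines gives |EF| = |DE|·sin D/sin F ≈ 20.42.
The bisector from F has length 2·|EF|·|FD|·cos(∠F/2)/(|EF|+|FD|) ≈ 4.7688.

4.77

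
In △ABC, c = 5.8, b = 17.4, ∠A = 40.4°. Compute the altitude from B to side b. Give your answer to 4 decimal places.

By the law of cosines, a² = b² + c² − 2·b·c·cos A = 182.69, so a ≈ 13.516.
Area = ½·b·c·sin A ≈ 32.704.
The altitude from B has length 2·area/b ≈ 3.7591.

3.7591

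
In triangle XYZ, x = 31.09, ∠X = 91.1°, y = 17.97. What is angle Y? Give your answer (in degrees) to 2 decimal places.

35.30

Law of sines: sin Y = y·sin X/x ≈ 0.57789.
Since x ≥ y, only the acute value applies: ∠Y ≈ 35.30°.
Then ∠Z = 180° − ∠X − ∠Y ≈ 53.60°.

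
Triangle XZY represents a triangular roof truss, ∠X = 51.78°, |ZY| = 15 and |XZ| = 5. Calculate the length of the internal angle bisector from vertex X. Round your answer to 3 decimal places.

Law of sines: sin Y = |XZ|·sin X/|ZY| ≈ 0.26188.
Since |ZY| ≥ |XZ|, only the acute value applies: ∠Y ≈ 15.18°.
Then ∠Z = 180° − ∠X − ∠Y ≈ 113.04°.
Law of sines gives |YX| = |ZY|·sin Z/sin X ≈ 17.57.
The bisector from X has length 2·|YX|·|XZ|·cos(∠X/2)/(|YX|+|XZ|) ≈ 7.0033.

t_X ≈ 7.003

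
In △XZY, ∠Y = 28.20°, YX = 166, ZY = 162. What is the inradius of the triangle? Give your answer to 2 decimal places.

r ≈ 31.15

By the law of cosines, XZ² = ZY² + YX² − 2·ZY·YX·cos Y = 6400, so XZ ≈ 80.
Area = ½·ZY·YX·sin Y ≈ 6353.9.
Semiperimeter s = (162+166+80)/2 = 204.
Inradius = area/s = 6353.9/204 ≈ 31.147.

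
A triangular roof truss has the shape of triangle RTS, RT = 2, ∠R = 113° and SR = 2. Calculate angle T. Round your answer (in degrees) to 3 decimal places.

By the law of cosines, TS² = SR² + RT² − 2·SR·RT·cos R = 11.126, so TS ≈ 3.3355.
Law of cosines again: cos T = (RT² + TS² − SR²)/(2·RT·TS) ≈ 0.83389, so ∠T ≈ 33.50°.

∠T ≈ 33.500°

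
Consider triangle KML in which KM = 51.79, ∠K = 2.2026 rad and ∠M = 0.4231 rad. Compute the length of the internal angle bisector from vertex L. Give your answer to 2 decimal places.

55.25

The third angle is ∠L = π − ∠K − ∠M = 0.5159 rad.
Law of sines: ML = KM·sin K/sin L ≈ 84.719.
Law of sines: LK = KM·sin M/sin L ≈ 43.105.
The bisector from L has length 2·ML·LK·cos(∠L/2)/(ML+LK) ≈ 55.248.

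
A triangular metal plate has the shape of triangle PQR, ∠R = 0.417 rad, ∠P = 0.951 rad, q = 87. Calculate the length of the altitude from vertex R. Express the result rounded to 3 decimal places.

h_R ≈ 70.818

The third angle is ∠Q = π − ∠R − ∠P = 1.774 rad.
Law of sines: p = q·sin P/sin Q ≈ 72.299.
Law of sines: r = q·sin R/sin Q ≈ 35.974.
Area = ½·q·p·sin R ≈ 1273.8.
The altitude from R has length 2·area/r ≈ 70.818.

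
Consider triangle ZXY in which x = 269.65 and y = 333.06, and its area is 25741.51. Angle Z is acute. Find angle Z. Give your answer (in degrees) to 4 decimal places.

∠Z ≈ 34.9769°

From area = ½·x·y·sin Z, we get sin Z = 2·area/(x·y) ≈ 0.57325.
Taking the acute solution, ∠Z ≈ 34.98°.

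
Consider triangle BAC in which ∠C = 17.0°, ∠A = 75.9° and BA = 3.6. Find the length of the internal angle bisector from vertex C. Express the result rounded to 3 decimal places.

11.984

The third angle is ∠B = 180° − ∠A − ∠C = 87.10°.
Law of sines: AC = BA·sin B/sin C ≈ 12.297.
Law of sines: CB = BA·sin A/sin C ≈ 11.942.
The bisector from C has length 2·AC·CB·cos(∠C/2)/(AC+CB) ≈ 11.984.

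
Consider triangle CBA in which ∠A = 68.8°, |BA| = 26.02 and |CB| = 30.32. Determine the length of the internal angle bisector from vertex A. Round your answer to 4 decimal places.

22.1011

Law of sines: sin C = |BA|·sin A/|CB| ≈ 0.80010.
Since |CB| ≥ |BA|, only the acute value applies: ∠C ≈ 53.14°.
Then ∠B = 180° − ∠A − ∠C ≈ 58.06°.
Law of sines gives |AC| = |CB|·sin B/sin A ≈ 27.597.
The bisector from A has length 2·|BA|·|AC|·cos(∠A/2)/(|BA|+|AC|) ≈ 22.101.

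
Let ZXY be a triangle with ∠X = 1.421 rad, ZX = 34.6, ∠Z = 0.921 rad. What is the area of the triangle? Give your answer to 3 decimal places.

The third angle is ∠Y = π − ∠Z − ∠X = 0.800 rad.
Law of sines: XY = ZX·sin Z/sin Y ≈ 38.418.
Law of sines: YZ = ZX·sin X/sin Y ≈ 47.711.
Area = ½·ZX·XY·sin X ≈ 657.2.

657.195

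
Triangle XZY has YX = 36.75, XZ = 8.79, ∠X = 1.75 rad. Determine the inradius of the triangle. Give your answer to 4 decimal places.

3.7474

By the law of cosines, ZY² = YX² + XZ² − 2·YX·XZ·cos X = 1543, so ZY ≈ 39.281.
Area = ½·YX·XZ·sin X ≈ 158.93.
Semiperimeter s = (39.281+36.75+8.79)/2 = 42.41.
Inradius = area/s = 158.93/42.41 ≈ 3.7474.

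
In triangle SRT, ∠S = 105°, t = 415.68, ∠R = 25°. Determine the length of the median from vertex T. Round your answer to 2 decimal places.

The third angle is ∠T = 180° − ∠S − ∠R = 50.00°.
Law of sines: s = t·sin S/sin T ≈ 524.14.
Law of sines: r = t·sin R/sin T ≈ 229.33.
Median from T: ½√(2·s² + 2·r² − t²) ≈ 347.07.

m_T ≈ 347.07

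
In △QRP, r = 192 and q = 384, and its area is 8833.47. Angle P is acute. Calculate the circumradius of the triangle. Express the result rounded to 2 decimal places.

423.33

From area = ½·q·r·sin P, we get sin P = 2·area/(q·r) ≈ 0.23962.
Taking the acute solution, ∠P ≈ 13.86°.
Law of cosines then gives p ≈ 202.88.
Circumradius = p/(2 sin P) ≈ 423.33.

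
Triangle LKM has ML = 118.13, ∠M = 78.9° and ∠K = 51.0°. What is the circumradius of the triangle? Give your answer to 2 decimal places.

76.00

The third angle is ∠L = 180° − ∠K − ∠M = 50.10°.
Law of sines: KM = ML·sin L/sin K ≈ 116.61.
Law of sines: LK = ML·sin M/sin K ≈ 149.16.
Circumradius = ML/(2 sin K) ≈ 76.002.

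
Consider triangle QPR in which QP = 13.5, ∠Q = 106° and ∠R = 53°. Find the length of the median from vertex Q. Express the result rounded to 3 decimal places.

6.593

The third angle is ∠P = 180° − ∠R − ∠Q = 21.00°.
Law of sines: PR = QP·sin Q/sin R ≈ 16.249.
Law of sines: RQ = QP·sin P/sin R ≈ 6.0578.
Median from Q: ½√(2·RQ² + 2·QP² − PR²) ≈ 6.5929.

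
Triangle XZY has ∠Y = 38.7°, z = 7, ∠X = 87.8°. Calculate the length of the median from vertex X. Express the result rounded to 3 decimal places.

The third angle is ∠Z = 180° − ∠Y − ∠X = 53.50°.
Law of sines: x = z·sin X/sin Z ≈ 8.7016.
Law of sines: y = z·sin Y/sin Z ≈ 5.4446.
Median from X: ½√(2·z² + 2·y² − x²) ≈ 4.5158.

4.516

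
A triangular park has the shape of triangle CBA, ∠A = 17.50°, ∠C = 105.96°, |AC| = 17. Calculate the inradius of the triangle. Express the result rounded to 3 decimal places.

The third angle is ∠B = 180° − ∠A − ∠C = 56.54°.
Law of sines: |BA| = |AC|·sin C/sin B ≈ 19.592.
Law of sines: |CB| = |AC|·sin A/sin B ≈ 6.1275.
Area = ½·|AC|·|BA|·sin A ≈ 50.076.
Semiperimeter s = (19.592+17+6.1275)/2 = 21.36.
Inradius = area/s = 50.076/21.36 ≈ 2.3444.

2.344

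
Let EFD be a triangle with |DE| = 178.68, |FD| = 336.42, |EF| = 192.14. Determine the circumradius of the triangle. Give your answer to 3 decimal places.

R ≈ 220.282

By the law of cosines, cos E = (|DE|² + |EF|² − |FD|²) / (2·|DE|·|EF|) ≈ -0.64568, so ∠E ≈ 2.273 rad.
Circumradius = |FD|/(2 sin E) ≈ 220.28.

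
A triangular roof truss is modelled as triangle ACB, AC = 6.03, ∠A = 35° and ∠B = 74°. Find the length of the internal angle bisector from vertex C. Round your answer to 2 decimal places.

The third angle is ∠C = 180° − ∠B − ∠A = 71.00°.
Law of sines: CB = AC·sin A/sin B ≈ 3.598.
Law of sines: BA = AC·sin C/sin B ≈ 5.9312.
The bisector from C has length 2·AC·CB·cos(∠C/2)/(AC+CB) ≈ 3.6691.

t_C ≈ 3.67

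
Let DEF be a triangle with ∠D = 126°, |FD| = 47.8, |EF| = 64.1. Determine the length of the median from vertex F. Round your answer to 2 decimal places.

Law of sines: sin E = |FD|·sin D/|EF| ≈ 0.60329.
Since |EF| ≥ |FD|, only the acute value applies: ∠E ≈ 37.11°.
Then ∠F = 180° − ∠D − ∠E ≈ 16.89°.
Law of sines gives |DE| = |EF|·sin F/sin D ≈ 23.025.
Median from F: ½√(2·|EF|² + 2·|FD|² − |DE|²) ≈ 55.356.

55.36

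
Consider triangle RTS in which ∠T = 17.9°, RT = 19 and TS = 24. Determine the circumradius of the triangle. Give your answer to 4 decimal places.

By the law of cosines, SR² = RT² + TS² − 2·RT·TS·cos T = 69.146, so SR ≈ 8.3154.
Area = ½·RT·TS·sin T ≈ 70.077.
Circumradius = SR/(2 sin T) ≈ 13.527.

13.5273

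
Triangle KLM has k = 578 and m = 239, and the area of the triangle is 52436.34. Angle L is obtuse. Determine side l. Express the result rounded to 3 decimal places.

From area = ½·m·k·sin L, we get sin L = 2·area/(m·k) ≈ 0.75917.
Taking the obtuse solution, ∠L ≈ 130.61°.
Law of cosines then gives l ≈ 755.67.

755.670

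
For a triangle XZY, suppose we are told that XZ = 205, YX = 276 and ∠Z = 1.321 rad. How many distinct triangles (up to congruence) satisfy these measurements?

1

XZ·sin Z = 205·sin(1.321 rad) ≈ 198.6.
Since YX ≥ XZ, exactly one triangle exists.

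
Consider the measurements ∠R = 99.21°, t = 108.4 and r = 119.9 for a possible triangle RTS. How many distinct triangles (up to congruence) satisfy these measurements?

t·sin R = 108.4·sin(99.21°) ≈ 107.
Since ∠R is not acute, a triangle exists only if r > t; here r > t, so there is exactly one triangle.

1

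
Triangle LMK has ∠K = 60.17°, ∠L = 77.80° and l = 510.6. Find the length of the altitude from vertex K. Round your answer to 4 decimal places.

341.8567

The third angle is ∠M = 180° − ∠K − ∠L = 42.03°.
Law of sines: m = l·sin M/sin L ≈ 349.76.
Law of sines: k = l·sin K/sin L ≈ 453.18.
Area = ½·l·m·sin K ≈ 77462.
The altitude from K has length 2·area/k ≈ 341.86.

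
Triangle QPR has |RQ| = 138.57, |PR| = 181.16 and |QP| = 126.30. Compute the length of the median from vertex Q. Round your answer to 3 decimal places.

m_Q ≈ 96.809

Median from Q: ½√(2·|RQ|² + 2·|QP|² − |PR|²) ≈ 96.809.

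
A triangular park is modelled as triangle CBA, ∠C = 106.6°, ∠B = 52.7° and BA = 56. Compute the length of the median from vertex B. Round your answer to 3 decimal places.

m_B ≈ 35.230

The third angle is ∠A = 180° − ∠C − ∠B = 20.70°.
Law of sines: AC = BA·sin B/sin C ≈ 46.484.
Law of sines: CB = BA·sin A/sin C ≈ 20.655.
Median from B: ½√(2·CB² + 2·BA² − AC²) ≈ 35.23.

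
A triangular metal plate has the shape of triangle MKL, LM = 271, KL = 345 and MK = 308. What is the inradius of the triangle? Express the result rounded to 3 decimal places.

r ≈ 86.308

Semiperimeter s = (345 + 271 + 308)/2 = 462.
Heron's formula: area = √(462·117·191·154) ≈ 39874.
Inradius = area/s = 39874/462 ≈ 86.308.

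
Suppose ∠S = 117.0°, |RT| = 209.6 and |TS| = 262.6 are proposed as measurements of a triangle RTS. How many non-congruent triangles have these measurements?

0

|TS|·sin S = 262.6·sin(117.0°) ≈ 234.
Since ∠S is not acute, a triangle exists only if |RT| > |TS|; here |RT| ≤ |TS|, so there is no triangle.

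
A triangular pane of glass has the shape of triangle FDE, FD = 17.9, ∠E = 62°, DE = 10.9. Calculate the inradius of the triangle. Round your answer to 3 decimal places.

Law of sines: sin F = DE·sin E/FD ≈ 0.53766.
Since FD ≥ DE, only the acute value applies: ∠F ≈ 32.52°.
Then ∠D = 180° − ∠E − ∠F ≈ 85.48°.
Law of sines gives EF = FD·sin D/sin E ≈ 20.21.
Area = ½·FD·DE·sin D ≈ 97.251.
Semiperimeter s = (10.9+20.21+17.9)/2 = 24.505.
Inradius = area/s = 97.251/24.505 ≈ 3.9686.

r ≈ 3.969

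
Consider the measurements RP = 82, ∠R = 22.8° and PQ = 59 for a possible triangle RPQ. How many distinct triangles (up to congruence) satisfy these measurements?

RP·sin R = 82·sin(22.8°) ≈ 31.78.
Since RP sin R < PQ < RP (31.78 < 59 < 82), two triangles exist.

2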